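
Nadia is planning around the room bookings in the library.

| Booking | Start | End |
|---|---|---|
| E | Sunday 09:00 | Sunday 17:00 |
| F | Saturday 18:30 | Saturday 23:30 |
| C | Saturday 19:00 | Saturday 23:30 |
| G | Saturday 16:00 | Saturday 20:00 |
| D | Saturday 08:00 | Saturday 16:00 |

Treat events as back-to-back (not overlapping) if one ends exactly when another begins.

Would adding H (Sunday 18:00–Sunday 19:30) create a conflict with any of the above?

D: ends Saturday 16:00 at or before H starts Sunday 18:00 → clear.
G: ends Saturday 20:00 at or before H starts Sunday 18:00 → clear.
F: ends Saturday 23:30 at or before H starts Sunday 18:00 → clear.
C: ends Saturday 23:30 at or before H starts Sunday 18:00 → clear.
E: ends Sunday 17:00 at or before H starts Sunday 18:00 → clear.

No — it doesn't clash with anything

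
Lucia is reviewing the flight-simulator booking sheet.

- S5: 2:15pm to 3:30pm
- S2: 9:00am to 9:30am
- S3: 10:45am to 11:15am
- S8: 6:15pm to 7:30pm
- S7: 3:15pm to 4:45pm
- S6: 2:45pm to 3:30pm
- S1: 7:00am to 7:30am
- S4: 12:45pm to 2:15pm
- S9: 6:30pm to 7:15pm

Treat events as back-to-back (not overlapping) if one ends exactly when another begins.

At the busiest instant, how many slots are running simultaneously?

3

Walk through starts and ends in time order (an end at T is processed before a start at T):
7:00am start S1 → 1
7:30am end S1 → 0
9:00am start S2 → 1
9:30am end S2 → 0
10:45am start S3 → 1
11:15am end S3 → 0
12:45pm start S4 → 1
2:15pm end S4 → 0
2:15pm start S5 → 1
2:45pm start S6 → 2
3:15pm start S7 → 3
3:30pm end S5 → 2
3:30pm end S6 → 1
4:45pm end S7 → 0
6:15pm start S8 → 1
6:30pm start S9 → 2
7:15pm end S9 → 1
7:30pm end S8 → 0
Peak is 3, at 3:15pm (S5, S6, S7).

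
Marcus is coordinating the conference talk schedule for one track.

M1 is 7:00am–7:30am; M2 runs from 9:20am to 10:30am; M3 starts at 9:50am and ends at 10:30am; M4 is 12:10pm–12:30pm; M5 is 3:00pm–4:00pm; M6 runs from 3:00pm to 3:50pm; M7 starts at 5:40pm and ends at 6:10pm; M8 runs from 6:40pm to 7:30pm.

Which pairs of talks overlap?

Sorted by start: M1, M2, M3, M4, M5, M6, M7, M8.
M2 starts after M1 ends, so nothing later overlaps M1 either.
M3 starts before M2 ends → M2 and M3 overlap.
M4 starts after M2 ends, so nothing later overlaps M2 either.
M4 starts after M3 ends, so nothing later overlaps M3 either.
M5 starts after M4 ends, so nothing later overlaps M4 either.
M6 starts before M5 ends → M5 and M6 overlap.
M7 starts after M5 ends, so nothing later overlaps M5 either.
M7 starts after M6 ends, so nothing later overlaps M6 either.
M8 starts after M7 ends.

M2 & M3, M5 & M6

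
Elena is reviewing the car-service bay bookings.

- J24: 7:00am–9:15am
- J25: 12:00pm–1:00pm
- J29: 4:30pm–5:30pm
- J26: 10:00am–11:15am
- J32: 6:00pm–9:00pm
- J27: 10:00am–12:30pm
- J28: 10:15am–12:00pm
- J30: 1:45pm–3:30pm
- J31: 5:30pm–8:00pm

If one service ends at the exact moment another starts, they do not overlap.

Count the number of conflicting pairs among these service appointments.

5

Sorted by start: J24, J26, J27, J28, J25, J30, J29, J31, J32.
J26 starts after J24 ends, so nothing later overlaps J24 either.
J27 starts before J26 ends → J26 and J27 overlap.
J28 starts before J26 ends → J26 and J28 overlap.
J25 starts after J26 ends, so nothing later overlaps J26 either.
J28 starts before J27 ends → J27 and J28 overlap.
J25 starts before J27 ends → J27 and J25 overlap.
J30 starts after J27 ends, so nothing later overlaps J27 either.
J25 starts exactly when J28 ends (back-to-back, no overlap), so nothing later overlaps J28 either.
J30 starts after J25 ends, so nothing later overlaps J25 either.
J29 starts after J30 ends, so nothing later overlaps J30 either.
J31 starts exactly when J29 ends (back-to-back, no overlap), so nothing later overlaps J29 either.
J32 starts before J31 ends → J31 and J32 overlap.
Overlapping pairs: J25 & J27, J26 & J27, J26 & J28, J27 & J28, J31 & J32 — 5 in total.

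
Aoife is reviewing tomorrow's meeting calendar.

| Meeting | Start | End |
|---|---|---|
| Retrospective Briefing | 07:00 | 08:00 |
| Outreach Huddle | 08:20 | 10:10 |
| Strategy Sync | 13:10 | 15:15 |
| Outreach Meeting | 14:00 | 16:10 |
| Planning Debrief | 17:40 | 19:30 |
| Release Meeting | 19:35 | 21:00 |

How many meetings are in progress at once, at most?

2

Walk through starts and ends in time order (an end at T is processed before a start at T):
07:00 start Retrospective Briefing → 1
08:00 end Retrospective Briefing → 0
08:20 start Outreach Huddle → 1
10:10 end Outreach Huddle → 0
13:10 start Strategy Sync → 1
14:00 start Outreach Meeting → 2
15:15 end Strategy Sync → 1
16:10 end Outreach Meeting → 0
17:40 start Planning Debrief → 1
19:30 end Planning Debrief → 0
19:35 start Release Meeting → 1
21:00 end Release Meeting → 0
Peak is 2, at 14:00 (Outreach Meeting, Strategy Sync).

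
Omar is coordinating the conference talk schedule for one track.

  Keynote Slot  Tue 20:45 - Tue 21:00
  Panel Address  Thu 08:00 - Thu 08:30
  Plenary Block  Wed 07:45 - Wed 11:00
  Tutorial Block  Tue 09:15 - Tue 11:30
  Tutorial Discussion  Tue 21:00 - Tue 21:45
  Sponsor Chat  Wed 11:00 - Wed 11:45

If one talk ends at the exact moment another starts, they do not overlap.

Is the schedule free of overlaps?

Two intervals overlap when each starts before the other ends.
Sorted by start: Tutorial Block, Keynote Slot, Tutorial Discussion, Plenary Block, Sponsor Chat, Panel Address.
Keynote Slot starts after Tutorial Block ends, so nothing later overlaps Tutorial Block either.
Tutorial Discussion starts exactly when Keynote Slot ends (back-to-back, no overlap), so nothing later overlaps Keynote Slot either.
Plenary Block starts after Tutorial Discussion ends, so nothing later overlaps Tutorial Discussion either.
Sponsor Chat starts exactly when Plenary Block ends (back-to-back, no overlap), so nothing later overlaps Plenary Block either.
Panel Address starts after Sponsor Chat ends.
Every pair is clear; the schedule has no overlaps.

Yes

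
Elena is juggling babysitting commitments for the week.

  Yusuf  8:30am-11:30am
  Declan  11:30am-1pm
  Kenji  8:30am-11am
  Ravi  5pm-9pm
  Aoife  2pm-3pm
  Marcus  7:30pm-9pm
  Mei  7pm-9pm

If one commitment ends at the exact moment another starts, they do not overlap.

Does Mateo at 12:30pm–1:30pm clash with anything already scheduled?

Yes — it overlaps Declan

Yusuf: ends 11:30am at or before Mateo starts 12:30pm → clear.
Kenji: ends 11am at or before Mateo starts 12:30pm → clear.
Declan: starts 11:30am before Mateo ends 1:30pm, and ends 1pm after Mateo starts 12:30pm → overlap.
Aoife: starts 2pm at or after Mateo ends 1:30pm → clear.
Ravi: starts 5pm at or after Mateo ends 1:30pm → clear.
Mei: starts 7pm at or after Mateo ends 1:30pm → clear.
Marcus: starts 7:30pm at or after Mateo ends 1:30pm → clear.
Mateo overlaps Declan.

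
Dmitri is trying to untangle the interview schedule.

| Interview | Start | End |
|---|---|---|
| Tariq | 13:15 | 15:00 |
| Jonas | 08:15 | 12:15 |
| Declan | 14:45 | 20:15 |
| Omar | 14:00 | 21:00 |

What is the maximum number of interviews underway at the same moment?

Sweep the timeline, counting +1 at each start and −1 at each end (ends before starts at a tie):
08:15 start Jonas → 1
12:15 end Jonas → 0
13:15 start Tariq → 1
14:00 start Omar → 2
14:45 start Declan → 3
15:00 end Tariq → 2
20:15 end Declan → 1
21:00 end Omar → 0
Peak is 3, at 14:45 (Declan, Omar, Tariq).

3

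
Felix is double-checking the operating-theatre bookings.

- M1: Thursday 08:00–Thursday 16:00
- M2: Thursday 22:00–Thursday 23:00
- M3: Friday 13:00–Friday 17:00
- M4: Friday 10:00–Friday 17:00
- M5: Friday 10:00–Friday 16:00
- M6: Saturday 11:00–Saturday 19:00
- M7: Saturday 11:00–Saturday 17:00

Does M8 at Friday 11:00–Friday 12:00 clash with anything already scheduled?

Yes — it overlaps M4, M5

M1: ends Thursday 16:00 at or before M8 starts Friday 11:00 → clear.
M2: ends Thursday 23:00 at or before M8 starts Friday 11:00 → clear.
M4: starts Friday 10:00 before M8 ends Friday 12:00, and ends Friday 17:00 after M8 starts Friday 11:00 → overlap.
M5: starts Friday 10:00 before M8 ends Friday 12:00, and ends Friday 16:00 after M8 starts Friday 11:00 → overlap.
M3: starts Friday 13:00 at or after M8 ends Friday 12:00 → clear.
M6: starts Saturday 11:00 at or after M8 ends Friday 12:00 → clear.
M7: starts Saturday 11:00 at or after M8 ends Friday 12:00 → clear.
M8 overlaps M4, M5.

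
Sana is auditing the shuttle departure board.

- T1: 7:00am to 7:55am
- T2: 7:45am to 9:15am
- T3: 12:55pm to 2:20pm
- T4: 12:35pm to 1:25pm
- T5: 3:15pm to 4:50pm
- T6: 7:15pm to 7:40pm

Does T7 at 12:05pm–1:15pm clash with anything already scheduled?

Yes — it overlaps T3, T4

T1: ends 7:55am at or before T7 starts 12:05pm → clear.
T2: ends 9:15am at or before T7 starts 12:05pm → clear.
T4: starts 12:35pm before T7 ends 1:15pm, and ends 1:25pm after T7 starts 12:05pm → overlap.
T3: starts 12:55pm before T7 ends 1:15pm, and ends 2:20pm after T7 starts 12:05pm → overlap.
T5: starts 3:15pm at or after T7 ends 1:15pm → clear.
T6: starts 7:15pm at or after T7 ends 1:15pm → clear.
T7 overlaps T3, T4.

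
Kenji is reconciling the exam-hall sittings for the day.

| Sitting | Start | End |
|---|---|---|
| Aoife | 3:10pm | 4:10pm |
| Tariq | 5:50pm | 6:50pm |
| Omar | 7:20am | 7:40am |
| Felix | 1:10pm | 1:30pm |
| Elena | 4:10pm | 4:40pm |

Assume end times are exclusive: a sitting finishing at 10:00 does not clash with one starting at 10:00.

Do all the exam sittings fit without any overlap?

Two intervals overlap when each starts before the other ends.
Sorted by start: Omar, Felix, Aoife, Elena, Tariq.
Felix starts after Omar ends — done with Omar.
Aoife starts after Felix ends — done with Felix.
Elena starts exactly when Aoife ends (back-to-back, no overlap) — done with Aoife.
Tariq starts after Elena ends.
Every pair is clear; the schedule has no overlaps.

Yes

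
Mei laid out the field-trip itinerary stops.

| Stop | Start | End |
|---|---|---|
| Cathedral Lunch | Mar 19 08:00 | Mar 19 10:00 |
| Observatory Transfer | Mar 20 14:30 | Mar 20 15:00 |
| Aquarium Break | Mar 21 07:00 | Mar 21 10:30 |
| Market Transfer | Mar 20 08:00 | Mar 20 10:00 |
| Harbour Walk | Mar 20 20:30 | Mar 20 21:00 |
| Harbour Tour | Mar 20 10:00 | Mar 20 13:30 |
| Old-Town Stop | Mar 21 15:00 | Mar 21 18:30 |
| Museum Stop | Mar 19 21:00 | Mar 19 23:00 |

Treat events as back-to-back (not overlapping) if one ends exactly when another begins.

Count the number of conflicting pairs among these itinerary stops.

Sorted by start: Cathedral Lunch, Museum Stop, Market Transfer, Harbour Tour, Observatory Transfer, Harbour Walk, Aquarium Break, Old-Town Stop.
Museum Stop starts after Cathedral Lunch ends; Cathedral Lunch is clear from here.
Market Transfer starts after Museum Stop ends; Museum Stop is clear from here.
Harbour Tour starts exactly when Market Transfer ends (back-to-back, no overlap); Market Transfer is clear from here.
Observatory Transfer starts after Harbour Tour ends; Harbour Tour is clear from here.
Harbour Walk starts after Observatory Transfer ends; Observatory Transfer is clear from here.
Aquarium Break starts after Harbour Walk ends; Harbour Walk is clear from here.
Old-Town Stop starts after Aquarium Break ends.
No pair overlaps.

0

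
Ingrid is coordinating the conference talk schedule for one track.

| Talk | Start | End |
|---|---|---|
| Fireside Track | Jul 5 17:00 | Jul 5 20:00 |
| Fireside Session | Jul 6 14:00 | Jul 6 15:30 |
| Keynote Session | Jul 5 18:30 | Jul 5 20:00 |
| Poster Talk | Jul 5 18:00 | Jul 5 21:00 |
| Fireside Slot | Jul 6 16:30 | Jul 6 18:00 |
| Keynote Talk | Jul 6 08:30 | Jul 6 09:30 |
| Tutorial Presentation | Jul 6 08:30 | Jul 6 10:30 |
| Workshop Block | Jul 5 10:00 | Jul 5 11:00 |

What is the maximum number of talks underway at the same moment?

3

Walk through starts and ends in time order (an end at T is processed before a start at T):
Jul 5 10:00 start Workshop Block → 1
Jul 5 11:00 end Workshop Block → 0
Jul 5 17:00 start Fireside Track → 1
Jul 5 18:00 start Poster Talk → 2
Jul 5 18:30 start Keynote Session → 3
Jul 5 20:00 end Fireside Track → 2
Jul 5 20:00 end Keynote Session → 1
Jul 5 21:00 end Poster Talk → 0
Jul 6 08:30 start Keynote Talk → 1
Jul 6 08:30 start Tutorial Presentation → 2
Jul 6 09:30 end Keynote Talk → 1
Jul 6 10:30 end Tutorial Presentation → 0
Jul 6 14:00 start Fireside Session → 1
Jul 6 15:30 end Fireside Session → 0
Jul 6 16:30 start Fireside Slot → 1
Jul 6 18:00 end Fireside Slot → 0
Peak is 3, at Jul 5 18:30 (Fireside Track, Keynote Session, Poster Talk).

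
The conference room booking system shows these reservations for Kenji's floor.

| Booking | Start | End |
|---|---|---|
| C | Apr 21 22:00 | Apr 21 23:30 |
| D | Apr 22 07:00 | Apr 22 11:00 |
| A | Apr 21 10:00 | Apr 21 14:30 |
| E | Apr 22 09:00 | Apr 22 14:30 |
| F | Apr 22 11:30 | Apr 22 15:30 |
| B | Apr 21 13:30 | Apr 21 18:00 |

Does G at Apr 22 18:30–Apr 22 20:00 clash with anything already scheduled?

No — it doesn't clash with anything

A: ends Apr 21 14:30 at or before G starts Apr 22 18:30 → clear.
B: ends Apr 21 18:00 at or before G starts Apr 22 18:30 → clear.
C: ends Apr 21 23:30 at or before G starts Apr 22 18:30 → clear.
D: ends Apr 22 11:00 at or before G starts Apr 22 18:30 → clear.
E: ends Apr 22 14:30 at or before G starts Apr 22 18:30 → clear.
F: ends Apr 22 15:30 at or before G starts Apr 22 18:30 → clear.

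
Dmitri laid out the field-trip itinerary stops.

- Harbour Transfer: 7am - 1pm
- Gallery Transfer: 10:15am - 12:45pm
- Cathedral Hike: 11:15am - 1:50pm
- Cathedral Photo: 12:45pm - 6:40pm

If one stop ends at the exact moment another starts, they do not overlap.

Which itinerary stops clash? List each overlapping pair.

Cathedral Hike & Cathedral Photo, Cathedral Hike & Gallery Transfer, Cathedral Hike & Harbour Transfer, Cathedral Photo & Harbour Transfer, Gallery Transfer & Harbour Transfer

Two intervals overlap when each starts before the other ends.
Sorted by start: Harbour Transfer, Gallery Transfer, Cathedral Hike, Cathedral Photo.
Gallery Transfer starts before Harbour Transfer ends → Harbour Transfer and Gallery Transfer overlap.
Cathedral Hike starts before Harbour Transfer ends → Harbour Transfer and Cathedral Hike overlap.
Cathedral Photo starts before Harbour Transfer ends → Harbour Transfer and Cathedral Photo overlap.
Cathedral Hike starts before Gallery Transfer ends → Gallery Transfer and Cathedral Hike overlap.
Cathedral Photo starts exactly when Gallery Transfer ends (back-to-back, no overlap).
Cathedral Photo starts before Cathedral Hike ends → Cathedral Hike and Cathedral Photo overlap.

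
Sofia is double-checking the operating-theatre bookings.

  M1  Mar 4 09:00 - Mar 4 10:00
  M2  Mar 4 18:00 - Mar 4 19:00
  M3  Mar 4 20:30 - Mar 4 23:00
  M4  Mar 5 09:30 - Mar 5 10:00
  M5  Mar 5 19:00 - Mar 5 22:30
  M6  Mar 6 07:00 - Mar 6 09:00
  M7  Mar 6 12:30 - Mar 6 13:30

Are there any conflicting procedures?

No

Sorted by start: M1, M2, M3, M4, M5, M6, M7.
M2 starts after M1 ends, so M1 has no further overlaps.
M3 starts after M2 ends, so M2 has no further overlaps.
M4 starts after M3 ends, so M3 has no further overlaps.
M5 starts after M4 ends, so M4 has no further overlaps.
M6 starts after M5 ends, so M5 has no further overlaps.
M7 starts after M6 ends.
Every pair is clear; the schedule has no overlaps.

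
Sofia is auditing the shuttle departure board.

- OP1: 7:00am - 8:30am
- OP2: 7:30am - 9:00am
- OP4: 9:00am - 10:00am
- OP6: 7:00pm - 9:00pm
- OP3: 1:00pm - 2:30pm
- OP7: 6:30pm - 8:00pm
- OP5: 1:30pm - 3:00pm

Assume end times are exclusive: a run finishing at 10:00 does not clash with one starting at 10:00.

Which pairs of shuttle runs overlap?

Sorted by start: OP1, OP2, OP4, OP3, OP5, OP7, OP6.
OP2 starts before OP1 ends → OP1 and OP2 overlap.
OP4 starts after OP1 ends; OP1 is clear from here.
OP4 starts exactly when OP2 ends (back-to-back, no overlap); OP2 is clear from here.
OP3 starts after OP4 ends; OP4 is clear from here.
OP5 starts before OP3 ends → OP3 and OP5 overlap.
OP7 starts after OP3 ends; OP3 is clear from here.
OP7 starts after OP5 ends; OP5 is clear from here.
OP6 starts before OP7 ends → OP7 and OP6 overlap.

OP1 & OP2, OP3 & OP5, OP6 & OP7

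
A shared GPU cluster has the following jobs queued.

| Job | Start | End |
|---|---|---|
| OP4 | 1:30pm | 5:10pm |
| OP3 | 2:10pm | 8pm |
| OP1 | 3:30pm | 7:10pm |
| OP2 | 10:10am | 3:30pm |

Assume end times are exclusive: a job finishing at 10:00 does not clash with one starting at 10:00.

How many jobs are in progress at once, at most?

Walk through starts and ends in time order (an end at T is processed before a start at T):
10:10am start OP2 → 1
1:30pm start OP4 → 2
2:10pm start OP3 → 3
3:30pm end OP2 → 2
3:30pm start OP1 → 3
5:10pm end OP4 → 2
7:10pm end OP1 → 1
8pm end OP3 → 0
Peak is 3, at 2:10pm (OP2, OP3, OP4).

3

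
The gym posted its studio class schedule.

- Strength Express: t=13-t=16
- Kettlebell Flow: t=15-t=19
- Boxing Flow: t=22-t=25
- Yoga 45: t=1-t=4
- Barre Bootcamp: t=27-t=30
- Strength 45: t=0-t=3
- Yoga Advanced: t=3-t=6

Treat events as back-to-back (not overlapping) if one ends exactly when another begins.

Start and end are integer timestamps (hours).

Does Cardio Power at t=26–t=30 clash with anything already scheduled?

Yes — it overlaps Barre Bootcamp

Strength 45: ends t=3 at or before Cardio Power starts t=26 → clear.
Yoga 45: ends t=4 at or before Cardio Power starts t=26 → clear.
Yoga Advanced: ends t=6 at or before Cardio Power starts t=26 → clear.
Strength Express: ends t=16 at or before Cardio Power starts t=26 → clear.
Kettlebell Flow: ends t=19 at or before Cardio Power starts t=26 → clear.
Boxing Flow: ends t=25 at or before Cardio Power starts t=26 → clear.
Barre Bootcamp: starts t=27 before Cardio Power ends t=30, and ends t=30 after Cardio Power starts t=26 → overlap.
Cardio Power overlaps Barre Bootcamp.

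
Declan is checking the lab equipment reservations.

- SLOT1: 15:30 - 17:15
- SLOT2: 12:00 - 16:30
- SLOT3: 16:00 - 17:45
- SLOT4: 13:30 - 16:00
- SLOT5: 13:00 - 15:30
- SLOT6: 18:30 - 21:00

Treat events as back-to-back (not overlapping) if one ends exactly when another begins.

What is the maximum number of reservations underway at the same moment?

3

Sort all start/end points and keep a running count:
12:00 start SLOT2 → 1
13:00 start SLOT5 → 2
13:30 start SLOT4 → 3
15:30 end SLOT5 → 2
15:30 start SLOT1 → 3
16:00 end SLOT4 → 2
16:00 start SLOT3 → 3
16:30 end SLOT2 → 2
17:15 end SLOT1 → 1
17:45 end SLOT3 → 0
18:30 start SLOT6 → 1
21:00 end SLOT6 → 0
Peak is 3, at 13:30 (SLOT2, SLOT4, SLOT5).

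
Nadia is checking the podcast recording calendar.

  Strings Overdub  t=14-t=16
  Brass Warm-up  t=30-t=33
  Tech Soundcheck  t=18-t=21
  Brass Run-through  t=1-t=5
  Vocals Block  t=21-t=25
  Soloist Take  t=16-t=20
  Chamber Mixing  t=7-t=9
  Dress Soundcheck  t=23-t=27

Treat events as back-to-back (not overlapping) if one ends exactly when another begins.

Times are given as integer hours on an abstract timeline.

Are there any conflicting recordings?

Yes

Two intervals overlap when each starts before the other ends.
Sorted by start: Brass Run-through, Chamber Mixing, Strings Overdub, Soloist Take, Tech Soundcheck, Vocals Block, Dress Soundcheck, Brass Warm-up.
Chamber Mixing starts after Brass Run-through ends — done with Brass Run-through.
Strings Overdub starts after Chamber Mixing ends — done with Chamber Mixing.
Soloist Take starts exactly when Strings Overdub ends (back-to-back, no overlap) — done with Strings Overdub.
Tech Soundcheck starts before Soloist Take ends → Soloist Take and Tech Soundcheck overlap.
That's a conflict, so the schedule is not conflict-free.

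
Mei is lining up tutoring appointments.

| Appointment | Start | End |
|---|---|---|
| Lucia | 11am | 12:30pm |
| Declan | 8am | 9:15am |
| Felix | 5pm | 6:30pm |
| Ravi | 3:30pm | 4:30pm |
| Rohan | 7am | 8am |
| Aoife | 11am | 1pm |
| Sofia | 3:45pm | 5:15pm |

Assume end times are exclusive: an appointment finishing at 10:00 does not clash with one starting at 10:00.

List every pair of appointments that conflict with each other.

Aoife & Lucia, Felix & Sofia, Ravi & Sofia

Check each pair: they overlap iff neither finishes before the other starts.
Sorted by start: Rohan, Declan, Lucia, Aoife, Ravi, Sofia, Felix.
Declan starts exactly when Rohan ends (back-to-back, no overlap); Rohan is clear from here.
Lucia starts after Declan ends; Declan is clear from here.
Aoife starts before Lucia ends → Lucia and Aoife overlap.
Ravi starts after Lucia ends; Lucia is clear from here.
Ravi starts after Aoife ends; Aoife is clear from here.
Sofia starts before Ravi ends → Ravi and Sofia overlap.
Felix starts after Ravi ends.
Felix starts before Sofia ends → Sofia and Felix overlap.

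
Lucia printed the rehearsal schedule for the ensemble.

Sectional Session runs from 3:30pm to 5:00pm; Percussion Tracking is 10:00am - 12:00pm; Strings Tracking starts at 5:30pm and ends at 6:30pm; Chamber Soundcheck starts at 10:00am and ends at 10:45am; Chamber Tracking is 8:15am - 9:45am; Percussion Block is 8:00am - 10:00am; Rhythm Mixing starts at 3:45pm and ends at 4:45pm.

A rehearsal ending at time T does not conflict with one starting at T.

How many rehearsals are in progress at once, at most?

Walk through starts and ends in time order (an end at T is processed before a start at T):
8:00am start Percussion Block → 1
8:15am start Chamber Tracking → 2
9:45am end Chamber Tracking → 1
10:00am end Percussion Block → 0
10:00am start Chamber Soundcheck → 1
10:00am start Percussion Tracking → 2
10:45am end Chamber Soundcheck → 1
12:00pm end Percussion Tracking → 0
3:30pm start Sectional Session → 1
3:45pm start Rhythm Mixing → 2
4:45pm end Rhythm Mixing → 1
5:00pm end Sectional Session → 0
5:30pm start Strings Tracking → 1
6:30pm end Strings Tracking → 0
Peak is 2, at 8:15am (Chamber Tracking, Percussion Block).

2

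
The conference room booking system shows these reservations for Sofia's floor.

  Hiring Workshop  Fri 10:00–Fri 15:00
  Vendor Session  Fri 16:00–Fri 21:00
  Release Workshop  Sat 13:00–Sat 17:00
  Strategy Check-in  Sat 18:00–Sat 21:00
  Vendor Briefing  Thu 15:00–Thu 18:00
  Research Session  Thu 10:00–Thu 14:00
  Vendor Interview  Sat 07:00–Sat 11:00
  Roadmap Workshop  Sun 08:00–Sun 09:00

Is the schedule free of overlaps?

Sorted by start: Research Session, Vendor Briefing, Hiring Workshop, Vendor Session, Vendor Interview, Release Workshop, Strategy Check-in, Roadmap Workshop.
Vendor Briefing starts after Research Session ends, so nothing later overlaps Research Session either.
Hiring Workshop starts after Vendor Briefing ends, so nothing later overlaps Vendor Briefing either.
Vendor Session starts after Hiring Workshop ends, so nothing later overlaps Hiring Workshop either.
Vendor Interview starts after Vendor Session ends, so nothing later overlaps Vendor Session either.
Release Workshop starts after Vendor Interview ends, so nothing later overlaps Vendor Interview either.
Strategy Check-in starts after Release Workshop ends, so nothing later overlaps Release Workshop either.
Roadmap Workshop starts after Strategy Check-in ends.
Every pair is clear; the schedule has no overlaps.

Yes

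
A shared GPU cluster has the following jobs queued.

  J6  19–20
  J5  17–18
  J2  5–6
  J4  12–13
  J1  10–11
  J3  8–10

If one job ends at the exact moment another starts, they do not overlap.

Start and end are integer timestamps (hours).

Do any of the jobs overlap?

Check each pair: they overlap iff neither finishes before the other starts.
Sorted by start: J2, J3, J1, J4, J5, J6.
J3 starts after J2 ends — done with J2.
J1 starts exactly when J3 ends (back-to-back, no overlap) — done with J3.
J4 starts after J1 ends — done with J1.
J5 starts after J4 ends — done with J4.
J6 starts after J5 ends.
Every pair is clear; the schedule has no overlaps.

No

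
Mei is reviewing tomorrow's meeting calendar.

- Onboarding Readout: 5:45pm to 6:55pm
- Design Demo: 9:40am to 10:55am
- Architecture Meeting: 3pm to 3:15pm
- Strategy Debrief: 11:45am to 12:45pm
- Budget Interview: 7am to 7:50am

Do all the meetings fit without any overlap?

Yes

Sorted by start: Budget Interview, Design Demo, Strategy Debrief, Architecture Meeting, Onboarding Readout.
Design Demo starts after Budget Interview ends; Budget Interview is clear from here.
Strategy Debrief starts after Design Demo ends; Design Demo is clear from here.
Architecture Meeting starts after Strategy Debrief ends; Strategy Debrief is clear from here.
Onboarding Readout starts after Architecture Meeting ends.
Every pair is clear; the schedule has no overlaps.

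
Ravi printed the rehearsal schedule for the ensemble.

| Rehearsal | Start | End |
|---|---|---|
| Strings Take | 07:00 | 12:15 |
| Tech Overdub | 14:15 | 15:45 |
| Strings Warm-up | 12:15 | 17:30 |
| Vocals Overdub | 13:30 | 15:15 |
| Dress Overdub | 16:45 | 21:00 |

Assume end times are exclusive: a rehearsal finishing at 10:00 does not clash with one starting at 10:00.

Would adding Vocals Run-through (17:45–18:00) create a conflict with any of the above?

Yes — it overlaps Dress Overdub

Strings Take: ends 12:15 at or before Vocals Run-through starts 17:45 → clear.
Strings Warm-up: ends 17:30 at or before Vocals Run-through starts 17:45 → clear.
Vocals Overdub: ends 15:15 at or before Vocals Run-through starts 17:45 → clear.
Tech Overdub: ends 15:45 at or before Vocals Run-through starts 17:45 → clear.
Dress Overdub: starts 16:45 before Vocals Run-through ends 18:00, and ends 21:00 after Vocals Run-through starts 17:45 → overlap.
Vocals Run-through overlaps Dress Overdub.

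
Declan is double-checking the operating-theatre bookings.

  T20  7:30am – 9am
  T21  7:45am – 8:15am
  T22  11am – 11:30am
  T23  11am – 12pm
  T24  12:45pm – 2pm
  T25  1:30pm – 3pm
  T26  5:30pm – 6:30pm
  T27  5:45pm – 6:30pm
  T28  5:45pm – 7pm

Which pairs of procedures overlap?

T20 & T21, T22 & T23, T24 & T25, T26 & T27, T26 & T28, T27 & T28

Sorted by start: T20, T21, T22, T23, T24, T25, T26, T27, T28.
T21 starts before T20 ends → T20 and T21 overlap.
T22 starts after T20 ends, so nothing later overlaps T20 either.
T22 starts after T21 ends, so nothing later overlaps T21 either.
T23 starts before T22 ends → T22 and T23 overlap.
T24 starts after T22 ends, so nothing later overlaps T22 either.
T24 starts after T23 ends, so nothing later overlaps T23 either.
T25 starts before T24 ends → T24 and T25 overlap.
T26 starts after T24 ends, so nothing later overlaps T24 either.
T26 starts after T25 ends, so nothing later overlaps T25 either.
T27 starts before T26 ends → T26 and T27 overlap.
T28 starts before T26 ends → T26 and T28 overlap.
T28 starts before T27 ends → T27 and T28 overlap.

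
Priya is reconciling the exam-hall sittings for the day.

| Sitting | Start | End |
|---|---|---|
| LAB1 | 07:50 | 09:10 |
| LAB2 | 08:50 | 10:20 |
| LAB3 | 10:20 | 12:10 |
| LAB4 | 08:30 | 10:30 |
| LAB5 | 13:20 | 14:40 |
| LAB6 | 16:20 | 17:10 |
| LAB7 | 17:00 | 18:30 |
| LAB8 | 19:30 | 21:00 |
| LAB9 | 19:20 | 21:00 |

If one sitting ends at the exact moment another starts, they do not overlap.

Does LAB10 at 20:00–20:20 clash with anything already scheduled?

Yes — it overlaps LAB8, LAB9

LAB1: ends 09:10 at or before LAB10 starts 20:00 → clear.
LAB4: ends 10:30 at or before LAB10 starts 20:00 → clear.
LAB2: ends 10:20 at or before LAB10 starts 20:00 → clear.
LAB3: ends 12:10 at or before LAB10 starts 20:00 → clear.
LAB5: ends 14:40 at or before LAB10 starts 20:00 → clear.
LAB6: ends 17:10 at or before LAB10 starts 20:00 → clear.
LAB7: ends 18:30 at or before LAB10 starts 20:00 → clear.
LAB9: starts 19:20 before LAB10 ends 20:20, and ends 21:00 after LAB10 starts 20:00 → overlap.
LAB8: starts 19:30 before LAB10 ends 20:20, and ends 21:00 after LAB10 starts 20:00 → overlap.
LAB10 overlaps LAB8, LAB9.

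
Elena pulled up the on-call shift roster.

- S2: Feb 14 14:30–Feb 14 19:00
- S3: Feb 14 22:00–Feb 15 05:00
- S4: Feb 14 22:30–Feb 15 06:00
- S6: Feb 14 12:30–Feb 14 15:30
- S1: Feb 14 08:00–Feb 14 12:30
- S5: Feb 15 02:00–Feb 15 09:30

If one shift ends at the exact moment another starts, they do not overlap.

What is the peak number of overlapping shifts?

3

Sort all start/end points and keep a running count:
Feb 14 08:00 start S1 → 1
Feb 14 12:30 end S1 → 0
Feb 14 12:30 start S6 → 1
Feb 14 14:30 start S2 → 2
Feb 14 15:30 end S6 → 1
Feb 14 19:00 end S2 → 0
Feb 14 22:00 start S3 → 1
Feb 14 22:30 start S4 → 2
Feb 15 02:00 start S5 → 3
Feb 15 05:00 end S3 → 2
Feb 15 06:00 end S4 → 1
Feb 15 09:30 end S5 → 0
Peak is 3, at Feb 15 02:00 (S3, S4, S5).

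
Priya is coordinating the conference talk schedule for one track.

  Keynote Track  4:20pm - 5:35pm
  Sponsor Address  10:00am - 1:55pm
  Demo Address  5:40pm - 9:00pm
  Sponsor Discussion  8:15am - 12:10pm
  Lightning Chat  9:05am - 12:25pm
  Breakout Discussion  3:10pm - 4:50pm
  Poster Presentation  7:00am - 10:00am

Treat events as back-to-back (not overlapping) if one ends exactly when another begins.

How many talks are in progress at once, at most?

3

Sort all start/end points and keep a running count:
7:00am start Poster Presentation → 1
8:15am start Sponsor Discussion → 2
9:05am start Lightning Chat → 3
10:00am end Poster Presentation → 2
10:00am start Sponsor Address → 3
12:10pm end Sponsor Discussion → 2
12:25pm end Lightning Chat → 1
1:55pm end Sponsor Address → 0
3:10pm start Breakout Discussion → 1
4:20pm start Keynote Track → 2
4:50pm end Breakout Discussion → 1
5:35pm end Keynote Track → 0
5:40pm start Demo Address → 1
9:00pm end Demo Address → 0
Peak is 3, at 9:05am (Lightning Chat, Poster Presentation, Sponsor Discussion).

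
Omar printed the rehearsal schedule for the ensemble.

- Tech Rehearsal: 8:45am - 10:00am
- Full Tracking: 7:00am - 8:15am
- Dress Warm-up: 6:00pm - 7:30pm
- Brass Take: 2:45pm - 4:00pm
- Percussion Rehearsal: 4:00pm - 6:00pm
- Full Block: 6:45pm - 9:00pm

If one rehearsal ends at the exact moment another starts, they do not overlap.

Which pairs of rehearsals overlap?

Dress Warm-up & Full Block

Sorted by start: Full Tracking, Tech Rehearsal, Brass Take, Percussion Rehearsal, Dress Warm-up, Full Block.
Tech Rehearsal starts after Full Tracking ends; Full Tracking is clear from here.
Brass Take starts after Tech Rehearsal ends; Tech Rehearsal is clear from here.
Percussion Rehearsal starts exactly when Brass Take ends (back-to-back, no overlap); Brass Take is clear from here.
Dress Warm-up starts exactly when Percussion Rehearsal ends (back-to-back, no overlap); Percussion Rehearsal is clear from here.
Full Block starts before Dress Warm-up ends → Dress Warm-up and Full Block overlap.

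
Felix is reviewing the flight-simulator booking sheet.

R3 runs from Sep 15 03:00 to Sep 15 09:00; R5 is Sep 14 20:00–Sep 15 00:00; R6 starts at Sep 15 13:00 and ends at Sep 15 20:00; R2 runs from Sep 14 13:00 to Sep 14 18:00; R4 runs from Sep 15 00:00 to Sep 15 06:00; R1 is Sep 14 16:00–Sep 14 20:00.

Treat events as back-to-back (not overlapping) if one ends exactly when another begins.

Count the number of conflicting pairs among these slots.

Check each pair: they overlap iff neither finishes before the other starts.
Sorted by start: R2, R1, R5, R4, R3, R6.
R1 starts before R2 ends → R2 and R1 overlap.
R5 starts after R2 ends, so R2 has no further overlaps.
R5 starts exactly when R1 ends (back-to-back, no overlap), so R1 has no further overlaps.
R4 starts exactly when R5 ends (back-to-back, no overlap), so R5 has no further overlaps.
R3 starts before R4 ends → R4 and R3 overlap.
R6 starts after R4 ends.
R6 starts after R3 ends.
Overlapping pairs: R1 & R2, R3 & R4 — 2 in total.

2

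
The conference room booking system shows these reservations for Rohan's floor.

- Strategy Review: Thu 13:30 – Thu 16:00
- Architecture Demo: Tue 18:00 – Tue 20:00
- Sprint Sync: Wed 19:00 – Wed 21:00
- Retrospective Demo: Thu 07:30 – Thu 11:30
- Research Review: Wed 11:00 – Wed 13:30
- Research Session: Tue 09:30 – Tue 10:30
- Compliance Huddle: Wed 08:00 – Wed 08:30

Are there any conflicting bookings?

Check each pair: they overlap iff neither finishes before the other starts.
Sorted by start: Research Session, Architecture Demo, Compliance Huddle, Research Review, Sprint Sync, Retrospective Demo, Strategy Review.
Architecture Demo starts after Research Session ends; Research Session is clear from here.
Compliance Huddle starts after Architecture Demo ends; Architecture Demo is clear from here.
Research Review starts after Compliance Huddle ends; Compliance Huddle is clear from here.
Sprint Sync starts after Research Review ends; Research Review is clear from here.
Retrospective Demo starts after Sprint Sync ends; Sprint Sync is clear from here.
Strategy Review starts after Retrospective Demo ends.
Every pair is clear; the schedule has no overlaps.

No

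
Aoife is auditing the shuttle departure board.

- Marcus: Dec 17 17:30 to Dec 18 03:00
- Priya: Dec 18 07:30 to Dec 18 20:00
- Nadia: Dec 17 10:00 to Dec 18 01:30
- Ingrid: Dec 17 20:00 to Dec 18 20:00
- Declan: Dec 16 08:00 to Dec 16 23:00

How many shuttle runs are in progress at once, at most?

Sort all start/end points and keep a running count:
Dec 16 08:00 start Declan → 1
Dec 16 23:00 end Declan → 0
Dec 17 10:00 start Nadia → 1
Dec 17 17:30 start Marcus → 2
Dec 17 20:00 start Ingrid → 3
Dec 18 01:30 end Nadia → 2
Dec 18 03:00 end Marcus → 1
Dec 18 07:30 start Priya → 2
Dec 18 20:00 end Ingrid → 1
Dec 18 20:00 end Priya → 0
Peak is 3, at Dec 17 20:00 (Ingrid, Marcus, Nadia).

3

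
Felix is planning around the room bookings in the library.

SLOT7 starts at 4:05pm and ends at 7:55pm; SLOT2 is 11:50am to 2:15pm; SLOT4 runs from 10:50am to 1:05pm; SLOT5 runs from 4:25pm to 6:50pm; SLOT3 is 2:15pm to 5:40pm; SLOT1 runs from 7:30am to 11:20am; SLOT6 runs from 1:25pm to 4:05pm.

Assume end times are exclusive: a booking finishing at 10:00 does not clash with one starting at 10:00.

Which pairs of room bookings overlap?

Sorted by start: SLOT1, SLOT4, SLOT2, SLOT6, SLOT3, SLOT7, SLOT5.
SLOT4 starts before SLOT1 ends → SLOT1 and SLOT4 overlap.
SLOT2 starts after SLOT1 ends, so nothing later overlaps SLOT1 either.
SLOT2 starts before SLOT4 ends → SLOT4 and SLOT2 overlap.
SLOT6 starts after SLOT4 ends, so nothing later overlaps SLOT4 either.
SLOT6 starts before SLOT2 ends → SLOT2 and SLOT6 overlap.
SLOT3 starts exactly when SLOT2 ends (back-to-back, no overlap), so nothing later overlaps SLOT2 either.
SLOT3 starts before SLOT6 ends → SLOT6 and SLOT3 overlap.
SLOT7 starts exactly when SLOT6 ends (back-to-back, no overlap), so nothing later overlaps SLOT6 either.
SLOT7 starts before SLOT3 ends → SLOT3 and SLOT7 overlap.
SLOT5 starts before SLOT3 ends → SLOT3 and SLOT5 overlap.
SLOT5 starts before SLOT7 ends → SLOT7 and SLOT5 overlap.

SLOT1 & SLOT4, SLOT2 & SLOT4, SLOT2 & SLOT6, SLOT3 & SLOT5, SLOT3 & SLOT6, SLOT3 & SLOT7, SLOT5 & SLOT7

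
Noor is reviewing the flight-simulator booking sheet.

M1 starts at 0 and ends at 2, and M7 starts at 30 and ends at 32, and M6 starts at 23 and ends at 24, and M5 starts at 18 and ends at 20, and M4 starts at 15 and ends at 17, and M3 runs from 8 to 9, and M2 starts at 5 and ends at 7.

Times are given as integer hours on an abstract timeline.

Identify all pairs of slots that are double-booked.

no conflicts

Two intervals overlap when each starts before the other ends.
Sorted by start: M1, M2, M3, M4, M5, M6, M7.
M2 starts after M1 ends, so M1 has no further overlaps.
M3 starts after M2 ends, so M2 has no further overlaps.
M4 starts after M3 ends, so M3 has no further overlaps.
M5 starts after M4 ends, so M4 has no further overlaps.
M6 starts after M5 ends, so M5 has no further overlaps.
M7 starts after M6 ends.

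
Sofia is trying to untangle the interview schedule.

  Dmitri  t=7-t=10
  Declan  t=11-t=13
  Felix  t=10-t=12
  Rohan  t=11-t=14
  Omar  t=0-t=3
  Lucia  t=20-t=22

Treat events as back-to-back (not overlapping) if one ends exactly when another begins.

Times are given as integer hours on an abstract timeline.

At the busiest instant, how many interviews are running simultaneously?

Sweep the timeline, counting +1 at each start and −1 at each end (ends before starts at a tie):
t=0 start Omar → 1
t=3 end Omar → 0
t=7 start Dmitri → 1
t=10 end Dmitri → 0
t=10 start Felix → 1
t=11 start Declan → 2
t=11 start Rohan → 3
t=12 end Felix → 2
t=13 end Declan → 1
t=14 end Rohan → 0
t=20 start Lucia → 1
t=22 end Lucia → 0
Peak is 3, at t=11 (Declan, Felix, Rohan).

3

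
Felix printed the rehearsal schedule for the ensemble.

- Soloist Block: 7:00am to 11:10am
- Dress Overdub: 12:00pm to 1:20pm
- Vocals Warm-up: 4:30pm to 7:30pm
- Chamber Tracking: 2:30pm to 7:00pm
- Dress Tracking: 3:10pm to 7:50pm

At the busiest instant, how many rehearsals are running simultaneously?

3

Sweep the timeline, counting +1 at each start and −1 at each end (ends before starts at a tie):
7:00am start Soloist Block → 1
11:10am end Soloist Block → 0
12:00pm start Dress Overdub → 1
1:20pm end Dress Overdub → 0
2:30pm start Chamber Tracking → 1
3:10pm start Dress Tracking → 2
4:30pm start Vocals Warm-up → 3
7:00pm end Chamber Tracking → 2
7:30pm end Vocals Warm-up → 1
7:50pm end Dress Tracking → 0
Peak is 3, at 4:30pm (Chamber Tracking, Dress Tracking, Vocals Warm-up).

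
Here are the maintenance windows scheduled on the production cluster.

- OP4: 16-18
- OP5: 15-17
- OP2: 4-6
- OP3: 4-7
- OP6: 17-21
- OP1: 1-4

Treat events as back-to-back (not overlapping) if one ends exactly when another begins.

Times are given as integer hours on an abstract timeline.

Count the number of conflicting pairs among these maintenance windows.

Sorted by start: OP1, OP2, OP3, OP5, OP4, OP6.
OP2 starts exactly when OP1 ends (back-to-back, no overlap), so nothing later overlaps OP1 either.
OP3 starts before OP2 ends → OP2 and OP3 overlap.
OP5 starts after OP2 ends, so nothing later overlaps OP2 either.
OP5 starts after OP3 ends, so nothing later overlaps OP3 either.
OP4 starts before OP5 ends → OP5 and OP4 overlap.
OP6 starts exactly when OP5 ends (back-to-back, no overlap).
OP6 starts before OP4 ends → OP4 and OP6 overlap.
Overlapping pairs: OP2 & OP3, OP4 & OP5, OP4 & OP6 — 3 in total.

3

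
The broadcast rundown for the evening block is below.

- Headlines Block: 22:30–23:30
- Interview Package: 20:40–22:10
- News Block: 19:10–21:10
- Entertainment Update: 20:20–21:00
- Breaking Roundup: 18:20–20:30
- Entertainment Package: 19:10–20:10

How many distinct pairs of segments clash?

7

Two intervals overlap when each starts before the other ends.
Sorted by start: Breaking Roundup, News Block, Entertainment Package, Entertainment Update, Interview Package, Headlines Block.
News Block starts before Breaking Roundup ends → Breaking Roundup and News Block overlap.
Entertainment Package starts before Breaking Roundup ends → Breaking Roundup and Entertainment Package overlap.
Entertainment Update starts before Breaking Roundup ends → Breaking Roundup and Entertainment Update overlap.
Interview Package starts after Breaking Roundup ends; Breaking Roundup is clear from here.
Entertainment Package starts before News Block ends → News Block and Entertainment Package overlap.
Entertainment Update starts before News Block ends → News Block and Entertainment Update overlap.
Interview Package starts before News Block ends → News Block and Interview Package overlap.
Headlines Block starts after News Block ends.
Entertainment Update starts after Entertainment Package ends; Entertainment Package is clear from here.
Interview Package starts before Entertainment Update ends → Entertainment Update and Interview Package overlap.
Headlines Block starts after Entertainment Update ends.
Headlines Block starts after Interview Package ends.
Overlapping pairs: Breaking Roundup & Entertainment Package, Breaking Roundup & Entertainment Update, Breaking Roundup & News Block, Entertainment Package & News Block, Entertainment Update & Interview Package, Entertainment Update & News Block, Interview Package & News Block — 7 in total.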